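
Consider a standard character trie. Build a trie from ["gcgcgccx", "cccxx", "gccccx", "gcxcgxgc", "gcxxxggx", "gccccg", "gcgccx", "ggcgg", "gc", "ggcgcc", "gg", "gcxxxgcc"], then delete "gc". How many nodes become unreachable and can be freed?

0

A node on "gc"'s path can go only if nothing else ends at it or branches off below it.
Every node on "gc" is still needed (e.g. by "gcgcgccx"), so nothing is freed.
Nodes removed: 0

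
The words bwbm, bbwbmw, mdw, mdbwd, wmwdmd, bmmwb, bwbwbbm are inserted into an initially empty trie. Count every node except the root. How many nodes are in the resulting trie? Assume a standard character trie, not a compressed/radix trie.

Trace insertions, counting only characters that open a new branch:
  "bwbm" → 4 new (b, w, b, m)
  "bbwbmw" → prefix "b" already present; 5 new (b, w, b, m, w)
  "mdw" → 3 new (m, d, w)
  "mdbwd" → prefix "md" already present; 3 new (b, w, d)
  "wmwdmd" → 6 new (w, m, w, d, m, d)
  "bmmwb" → prefix "b" already present; 4 new (m, m, w, b)
  "bwbwbbm" → prefix "bwb" already present; 4 new (w, b, b, m)
Total nodes = 4 + 5 + 3 + 3 + 6 + 4 + 4 = 29

29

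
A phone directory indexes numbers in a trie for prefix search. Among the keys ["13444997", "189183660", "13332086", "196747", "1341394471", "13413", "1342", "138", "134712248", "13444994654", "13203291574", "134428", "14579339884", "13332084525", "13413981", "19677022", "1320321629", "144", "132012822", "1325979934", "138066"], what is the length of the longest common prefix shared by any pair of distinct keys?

Equivalently: take the maximum, over all pairs, of their longest common prefix length.
"13332084525" and "13332086" agree on "1333208" (7 characters) before diverging; nothing deeper is shared.
Longest shared-prefix length: 7

7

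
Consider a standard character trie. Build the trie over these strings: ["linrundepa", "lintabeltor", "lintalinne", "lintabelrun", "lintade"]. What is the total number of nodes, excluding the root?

Trace insertions, counting only characters that open a new branch:
  "linrundepa" → 10 new (l, i, n, r, u, n, d, e, p, a)
  "lintabeltor" → prefix "lin" already present; 8 new (t, a, b, e, l, t, o, r)
  "lintalinne" → prefix "linta" already present; 5 new (l, i, n, n, e)
  "lintabelrun" → prefix "lintabel" already present; 3 new (r, u, n)
  "lintade" → prefix "linta" already present; 2 new (d, e)
Total nodes = 10 + 8 + 5 + 3 + 2 = 28

28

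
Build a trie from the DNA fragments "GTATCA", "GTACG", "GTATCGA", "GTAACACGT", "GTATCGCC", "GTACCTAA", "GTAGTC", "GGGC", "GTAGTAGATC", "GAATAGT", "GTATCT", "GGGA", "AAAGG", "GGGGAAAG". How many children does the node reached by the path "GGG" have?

3

Walk "GGG" from the root, arriving at one node.
Distinct next characters after "GGG": A, C, G.
That node has 3 child edges.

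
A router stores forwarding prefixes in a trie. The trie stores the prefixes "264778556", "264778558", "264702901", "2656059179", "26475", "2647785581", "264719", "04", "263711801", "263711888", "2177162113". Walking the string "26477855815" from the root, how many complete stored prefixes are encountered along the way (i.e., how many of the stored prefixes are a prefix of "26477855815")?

2

Traverse "26477855815" character by character; count nodes along the way that are marked as word ends.
Prefixes of the query that are stored words: "264778558", "2647785581"
Count: 2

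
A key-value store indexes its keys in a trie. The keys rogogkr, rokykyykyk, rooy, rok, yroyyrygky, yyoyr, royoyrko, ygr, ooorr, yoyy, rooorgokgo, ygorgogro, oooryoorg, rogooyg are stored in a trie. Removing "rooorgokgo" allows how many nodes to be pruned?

7

Walk "rooorgokgo" from the leaf back toward the root, removing each node that no remaining word uses.
The suffix "orgokgo" (7 nodes) is used only by "rooorgokgo"; the node for "roo" still has the child "y", so pruning stops there.
Nodes removed: 7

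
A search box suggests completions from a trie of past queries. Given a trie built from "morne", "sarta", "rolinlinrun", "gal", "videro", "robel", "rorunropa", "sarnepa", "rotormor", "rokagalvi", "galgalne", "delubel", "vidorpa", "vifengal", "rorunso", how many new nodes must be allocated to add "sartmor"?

3

The longest prefix of "sartmor" already in the trie is "sart" (length 4).
So 7 − 4 = 3 new nodes.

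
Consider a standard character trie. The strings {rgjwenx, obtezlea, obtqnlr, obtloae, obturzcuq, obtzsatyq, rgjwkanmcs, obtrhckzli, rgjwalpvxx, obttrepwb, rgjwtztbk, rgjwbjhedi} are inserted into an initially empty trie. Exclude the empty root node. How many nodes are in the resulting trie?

71

Trace insertions, counting only characters that open a new branch:
  "rgjwenx" → 7 new (r, g, j, w, e, n, x)
  "obtezlea" → 8 new (o, b, t, e, z, l, e, a)
  "obtqnlr" → prefix "obt" already present; 4 new (q, n, l, r)
  "obtloae" → prefix "obt" already present; 4 new (l, o, a, e)
  "obturzcuq" → prefix "obt" already present; 6 new (u, r, z, c, u, q)
  "obtzsatyq" → prefix "obt" already present; 6 new (z, s, a, t, y, q)
  "rgjwkanmcs" → prefix "rgjw" already present; 6 new (k, a, n, m, c, s)
  "obtrhckzli" → prefix "obt" already present; 7 new (r, h, c, k, z, l, i)
  "rgjwalpvxx" → prefix "rgjw" already present; 6 new (a, l, p, v, x, x)
  "obttrepwb" → prefix "obt" already present; 6 new (t, r, e, p, w, b)
  "rgjwtztbk" → prefix "rgjw" already present; 5 new (t, z, t, b, k)
  "rgjwbjhedi" → prefix "rgjw" already present; 6 new (b, j, h, e, d, i)
Total nodes = 7 + 8 + 4 + 4 + 6 + 6 + 6 + 7 + 6 + 6 + 5 + 6 = 71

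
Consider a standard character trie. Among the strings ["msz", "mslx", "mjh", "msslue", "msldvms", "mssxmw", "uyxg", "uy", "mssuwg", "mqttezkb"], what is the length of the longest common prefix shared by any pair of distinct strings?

3

The deepest shared node is where two words last agree before diverging.
e.g. "msldvms" and "mslx" share the prefix "msl" of length 3; no pair shares a longer one.
Longest shared-prefix length: 3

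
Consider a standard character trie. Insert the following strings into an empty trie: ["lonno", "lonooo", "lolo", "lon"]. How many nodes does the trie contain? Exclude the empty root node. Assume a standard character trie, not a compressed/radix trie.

Trie structure (* marks end of a word):
(root)
└─ l
   └─ o
      ├─ l
      │  └─ o *
      └─ n *
         ├─ n
         │  └─ o *
         └─ o
            └─ o
               └─ o *
Counting every labelled node above: 10.

10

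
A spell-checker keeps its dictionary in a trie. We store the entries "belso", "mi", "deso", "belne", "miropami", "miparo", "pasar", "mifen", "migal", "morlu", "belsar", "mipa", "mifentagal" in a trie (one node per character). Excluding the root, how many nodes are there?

45

Insert word by word; a character creates a node only if that edge doesn't already exist:
  "belso" → 5 new (b, e, l, s, o)
  "mi" → 2 new (m, i)
  "deso" → 4 new (d, e, s, o)
  "belne" → prefix "bel" already present; 2 new (n, e)
  "miropami" → prefix "mi" already present; 6 new (r, o, p, a, m, i)
  "miparo" → prefix "mi" already present; 4 new (p, a, r, o)
  "pasar" → 5 new (p, a, s, a, r)
  "mifen" → prefix "mi" already present; 3 new (f, e, n)
  "migal" → prefix "mi" already present; 3 new (g, a, l)
  "morlu" → prefix "m" already present; 4 new (o, r, l, u)
  "belsar" → prefix "bels" already present; 2 new (a, r)
  "mipa" → prefix "mipa" already present; 0 new (none)
  "mifentagal" → prefix "mifen" already present; 5 new (t, a, g, a, l)
Total nodes = 5 + 2 + 4 + 2 + 6 + 4 + 5 + 3 + 3 + 4 + 2 + 0 + 5 = 45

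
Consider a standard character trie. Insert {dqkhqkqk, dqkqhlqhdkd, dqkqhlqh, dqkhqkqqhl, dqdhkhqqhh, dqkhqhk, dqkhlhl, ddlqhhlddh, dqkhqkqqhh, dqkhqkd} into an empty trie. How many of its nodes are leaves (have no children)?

9

Leaves are exactly the stored words that no other stored word extends.
Those words: "ddlqhhlddh", "dqdhkhqqhh", "dqkhlhl", "dqkhqhk", "dqkhqkd", "dqkhqkqk", "dqkhqkqqhh", "dqkhqkqqhl", "dqkqhlqhdkd"
Leaf count: 9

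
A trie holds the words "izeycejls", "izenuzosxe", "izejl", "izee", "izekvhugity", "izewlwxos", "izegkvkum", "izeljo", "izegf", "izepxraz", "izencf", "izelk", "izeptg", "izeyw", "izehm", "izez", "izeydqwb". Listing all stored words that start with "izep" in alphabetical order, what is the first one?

izeptg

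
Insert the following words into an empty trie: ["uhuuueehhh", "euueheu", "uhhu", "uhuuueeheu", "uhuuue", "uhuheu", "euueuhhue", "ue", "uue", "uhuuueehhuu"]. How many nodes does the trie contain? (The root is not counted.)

34

Trie structure (* marks end of a word):
(root)
├─ e
│  └─ u
│     └─ u
│        └─ e
│           ├─ h
│           │  └─ e
│           │     └─ u *
│           └─ u
│              └─ h
│                 └─ h
│                    └─ u
│                       └─ e *
└─ u
   ├─ e *
   ├─ h
   │  ├─ h
   │  │  └─ u *
   │  └─ u
   │     ├─ h
   │     │  └─ e
   │     │     └─ u *
   │     └─ u
   │        └─ u
   │           └─ e *
   │              └─ e
   │                 └─ h
   │                    ├─ e
   │                    │  └─ u *
   │                    └─ h
   │                       ├─ h *
   │                       └─ u
   │                          └─ u *
   └─ u
      └─ e *
Counting every labelled node above: 34.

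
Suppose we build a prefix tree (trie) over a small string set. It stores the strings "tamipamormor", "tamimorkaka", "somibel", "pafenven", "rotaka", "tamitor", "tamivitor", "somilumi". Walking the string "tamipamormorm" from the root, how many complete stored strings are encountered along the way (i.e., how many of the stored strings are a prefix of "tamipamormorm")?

1

Traverse "tamipamormorm" character by character; count nodes along the way that are marked as word ends.
Prefixes of the query that are stored words: "tamipamormor"
Count: 1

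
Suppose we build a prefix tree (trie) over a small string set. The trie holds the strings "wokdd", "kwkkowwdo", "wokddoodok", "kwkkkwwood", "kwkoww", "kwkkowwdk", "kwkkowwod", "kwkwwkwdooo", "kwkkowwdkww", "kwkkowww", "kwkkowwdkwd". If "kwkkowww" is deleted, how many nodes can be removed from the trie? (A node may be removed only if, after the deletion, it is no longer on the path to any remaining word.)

1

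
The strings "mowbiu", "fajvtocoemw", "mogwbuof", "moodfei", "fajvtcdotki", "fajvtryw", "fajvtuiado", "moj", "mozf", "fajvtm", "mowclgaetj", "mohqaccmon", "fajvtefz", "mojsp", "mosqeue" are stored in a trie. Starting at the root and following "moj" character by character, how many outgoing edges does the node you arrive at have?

Walk "moj" from the root, arriving at one node.
Characters that immediately follow "moj" among the stored strings: {s}.
That node has 1 child edge.

1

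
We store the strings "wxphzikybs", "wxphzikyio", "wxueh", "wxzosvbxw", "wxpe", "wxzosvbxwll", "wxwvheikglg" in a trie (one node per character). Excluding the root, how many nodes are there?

34

Trie structure (* marks end of a word):
(root)
└─ w
   └─ x
      ├─ p
      │  ├─ e *
      │  └─ h
      │     └─ z
      │        └─ i
      │           └─ k
      │              └─ y
      │                 ├─ b
      │                 │  └─ s *
      │                 └─ i
      │                    └─ o *
      ├─ u
      │  └─ e
      │     └─ h *
      ├─ w
      │  └─ v
      │     └─ h
      │        └─ e
      │           └─ i
      │              └─ k
      │                 └─ g
      │                    └─ l
      │                       └─ g *
      └─ z
         └─ o
            └─ s
               └─ v
                  └─ b
                     └─ x
                        └─ w *
                           └─ l
                              └─ l *
Counting every labelled node above: 34.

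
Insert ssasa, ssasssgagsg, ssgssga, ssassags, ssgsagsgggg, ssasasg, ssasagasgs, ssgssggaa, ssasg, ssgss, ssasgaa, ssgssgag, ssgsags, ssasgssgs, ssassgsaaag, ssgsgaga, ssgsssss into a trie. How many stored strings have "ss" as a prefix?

17

Walk to "ss"; the words in its subtree are exactly those with that prefix.
Matches: "ssasa", "ssasagasgs", "ssasasg", "ssasg", "ssasgaa", "ssasgssgs", "ssassags", "ssassgsaaag", "ssasssgagsg", "ssgsags", "ssgsagsgggg", "ssgsgaga", "ssgss", "ssgssga", "ssgssgag", "ssgssggaa", "ssgsssss"
Count: 17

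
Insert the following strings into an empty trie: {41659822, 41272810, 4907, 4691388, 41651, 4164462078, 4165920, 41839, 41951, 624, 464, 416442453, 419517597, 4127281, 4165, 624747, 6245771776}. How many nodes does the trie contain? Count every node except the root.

For each word, the new-node count is its length minus the longest prefix already in the trie:
  "41659822" → 8 new (4, 1, 6, 5, 9, 8, 2, 2)
  "41272810" → prefix "41" already present; 6 new (2, 7, 2, 8, 1, 0)
  "4907" → prefix "4" already present; 3 new (9, 0, 7)
  "4691388" → prefix "4" already present; 6 new (6, 9, 1, 3, 8, 8)
  "41651" → prefix "4165" already present; 1 new (1)
  "4164462078" → prefix "416" already present; 7 new (4, 4, 6, 2, 0, 7, 8)
  "4165920" → prefix "41659" already present; 2 new (2, 0)
  "41839" → prefix "41" already present; 3 new (8, 3, 9)
  "41951" → prefix "41" already present; 3 new (9, 5, 1)
  "624" → 3 new (6, 2, 4)
  "464" → prefix "46" already present; 1 new (4)
  "416442453" → prefix "41644" already present; 4 new (2, 4, 5, 3)
  "419517597" → prefix "41951" already present; 4 new (7, 5, 9, 7)
  "4127281" → prefix "4127281" already present; 0 new (none)
  "4165" → prefix "4165" already present; 0 new (none)
  "624747" → prefix "624" already present; 3 new (7, 4, 7)
  "6245771776" → prefix "624" already present; 7 new (5, 7, 7, 1, 7, 7, 6)
Total nodes = 8 + 6 + 3 + 6 + 1 + 7 + 2 + 3 + 3 + 3 + 1 + 4 + 4 + 0 + 0 + 3 + 7 = 61

61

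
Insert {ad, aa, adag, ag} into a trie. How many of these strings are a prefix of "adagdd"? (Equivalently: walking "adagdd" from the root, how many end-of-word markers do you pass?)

Traverse "adagdd" character by character; count nodes along the way that are marked as word ends.
Prefixes of the query that are stored words: "ad", "adag"
Count: 2

2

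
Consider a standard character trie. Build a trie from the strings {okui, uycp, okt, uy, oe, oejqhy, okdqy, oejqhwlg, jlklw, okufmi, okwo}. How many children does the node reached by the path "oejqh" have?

The children of the "oejqh" node are the distinct next characters among strings starting with "oejqh".
Characters that immediately follow "oejqh" among the stored strings: {w, y}.
That node has 2 child edges.

2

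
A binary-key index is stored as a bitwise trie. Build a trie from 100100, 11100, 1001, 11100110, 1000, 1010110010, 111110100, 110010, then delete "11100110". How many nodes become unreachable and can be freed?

Walk "11100110" from the leaf back toward the root, removing each node that no remaining word uses.
The suffix "110" (3 nodes) is used only by "11100110"; "11100" is itself a stored word, so pruning stops there.
Nodes removed: 3

3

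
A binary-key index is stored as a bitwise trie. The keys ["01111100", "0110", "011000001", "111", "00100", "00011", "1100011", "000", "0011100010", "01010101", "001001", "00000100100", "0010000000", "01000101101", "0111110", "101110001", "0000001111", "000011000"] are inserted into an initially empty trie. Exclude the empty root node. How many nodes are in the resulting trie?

82

Count nodes per top-level branch (shared prefixes stored once):
  '0'-branch (000, 0000001111, 00000100100, 000011000, 00011, 00100, 0010000000, 001001, 0011100010, 01000101101, 01010101, 0110, 011000001, 0111110, 01111100): 66 nodes
  '1'-branch (101110001, 1100011, 111): 16 nodes
Sum: 82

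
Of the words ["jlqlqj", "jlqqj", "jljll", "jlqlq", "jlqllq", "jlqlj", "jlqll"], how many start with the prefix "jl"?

Walk to "jl"; the words in its subtree are exactly those with that prefix.
Matches: "jljll", "jlqlj", "jlqll", "jlqllq", "jlqlq", "jlqlqj", "jlqqj"
Count: 7

7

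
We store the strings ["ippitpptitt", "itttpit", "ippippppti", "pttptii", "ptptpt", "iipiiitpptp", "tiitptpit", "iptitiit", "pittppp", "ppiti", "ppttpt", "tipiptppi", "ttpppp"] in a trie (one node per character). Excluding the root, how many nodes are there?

85

Trace insertions, counting only characters that open a new branch:
  "ippitpptitt" → 11 new (i, p, p, i, t, p, p, t, i, t, t)
  "itttpit" → prefix "i" already present; 6 new (t, t, t, p, i, t)
  "ippippppti" → prefix "ippi" already present; 6 new (p, p, p, p, t, i)
  "pttptii" → 7 new (p, t, t, p, t, i, i)
  "ptptpt" → prefix "pt" already present; 4 new (p, t, p, t)
  "iipiiitpptp" → prefix "i" already present; 10 new (i, p, i, i, i, t, p, p, t, p)
  "tiitptpit" → 9 new (t, i, i, t, p, t, p, i, t)
  "iptitiit" → prefix "ip" already present; 6 new (t, i, t, i, i, t)
  "pittppp" → prefix "p" already present; 6 new (i, t, t, p, p, p)
  "ppiti" → prefix "p" already present; 4 new (p, i, t, i)
  "ppttpt" → prefix "pp" already present; 4 new (t, t, p, t)
  "tipiptppi" → prefix "ti" already present; 7 new (p, i, p, t, p, p, i)
  "ttpppp" → prefix "t" already present; 5 new (t, p, p, p, p)
Total nodes = 11 + 6 + 6 + 7 + 4 + 10 + 9 + 6 + 6 + 4 + 4 + 7 + 5 = 85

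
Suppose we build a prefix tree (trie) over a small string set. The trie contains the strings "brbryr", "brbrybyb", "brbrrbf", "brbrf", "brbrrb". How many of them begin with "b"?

Traverse to the node for "b", then collect every word in that subtree.
Matches: "brbrf", "brbrrb", "brbrrbf", "brbrybyb", "brbryr"
Count: 5

5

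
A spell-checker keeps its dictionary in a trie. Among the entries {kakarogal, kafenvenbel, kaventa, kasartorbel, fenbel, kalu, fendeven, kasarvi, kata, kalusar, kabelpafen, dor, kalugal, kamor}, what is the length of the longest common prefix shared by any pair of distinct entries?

5

Equivalently: take the maximum, over all pairs, of their longest common prefix length.
e.g. "kasartorbel" and "kasarvi" share the prefix "kasar" of length 5; no pair shares a longer one.
Longest shared-prefix length: 5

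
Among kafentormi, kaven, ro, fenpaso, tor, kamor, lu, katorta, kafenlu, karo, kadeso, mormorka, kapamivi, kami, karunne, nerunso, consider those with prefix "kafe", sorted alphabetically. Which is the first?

kafenlu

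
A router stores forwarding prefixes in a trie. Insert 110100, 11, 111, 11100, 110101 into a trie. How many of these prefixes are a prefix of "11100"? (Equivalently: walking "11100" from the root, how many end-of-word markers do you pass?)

3

Traverse "11100" character by character; count nodes along the way that are marked as word ends.
Prefixes of the query that are stored words: "11", "111", "11100"
Count: 3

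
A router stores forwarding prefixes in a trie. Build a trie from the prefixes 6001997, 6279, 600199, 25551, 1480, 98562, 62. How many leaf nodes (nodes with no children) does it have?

5

A leaf is a node with no children — equivalently, the end of a word that is not a proper prefix of any other stored word.
Those words: "1480", "25551", "6001997", "6279", "98562"
Leaf count: 5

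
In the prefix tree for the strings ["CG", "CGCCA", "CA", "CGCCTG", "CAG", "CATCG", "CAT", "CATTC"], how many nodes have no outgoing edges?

Leaves are exactly the stored words that no other stored word extends.
Those words: "CAG", "CATCG", "CATTC", "CGCCA", "CGCCTG"
Leaf count: 5

5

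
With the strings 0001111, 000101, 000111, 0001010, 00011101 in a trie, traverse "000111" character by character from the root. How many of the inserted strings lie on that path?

1

Check each prefix of "000111" against the stored set — each match is an end-marker on the path.
Prefixes of the query that are stored words: "000111"
Count: 1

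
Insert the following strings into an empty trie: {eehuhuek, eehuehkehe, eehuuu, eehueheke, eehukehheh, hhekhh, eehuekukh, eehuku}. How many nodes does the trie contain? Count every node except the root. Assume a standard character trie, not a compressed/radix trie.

For each word, the new-node count is its length minus the longest prefix already in the trie:
  "eehuhuek" → 8 new (e, e, h, u, h, u, e, k)
  "eehuehkehe" → prefix "eehu" already present; 6 new (e, h, k, e, h, e)
  "eehuuu" → prefix "eehu" already present; 2 new (u, u)
  "eehueheke" → prefix "eehueh" already present; 3 new (e, k, e)
  "eehukehheh" → prefix "eehu" already present; 6 new (k, e, h, h, e, h)
  "hhekhh" → 6 new (h, h, e, k, h, h)
  "eehuekukh" → prefix "eehue" already present; 4 new (k, u, k, h)
  "eehuku" → prefix "eehuk" already present; 1 new (u)
Total nodes = 8 + 6 + 2 + 3 + 6 + 6 + 4 + 1 = 36

36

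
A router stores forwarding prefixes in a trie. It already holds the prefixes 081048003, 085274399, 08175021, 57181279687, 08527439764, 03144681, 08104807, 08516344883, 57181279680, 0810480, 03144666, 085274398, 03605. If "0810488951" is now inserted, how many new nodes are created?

4

The longest prefix of "0810488951" already in the trie is "081048" (length 6).
New nodes needed: |"0810488951"| − 6 = 10 − 6 = 4.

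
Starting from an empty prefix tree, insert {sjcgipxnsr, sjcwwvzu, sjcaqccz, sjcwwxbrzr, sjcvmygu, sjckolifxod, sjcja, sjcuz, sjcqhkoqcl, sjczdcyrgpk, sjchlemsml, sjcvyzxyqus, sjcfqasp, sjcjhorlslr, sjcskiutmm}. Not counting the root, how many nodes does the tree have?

90

Insert word by word; a character creates a node only if that edge doesn't already exist:
  "sjcgipxnsr" → 10 new (s, j, c, g, i, p, x, n, s, r)
  "sjcwwvzu" → prefix "sjc" already present; 5 new (w, w, v, z, u)
  "sjcaqccz" → prefix "sjc" already present; 5 new (a, q, c, c, z)
  "sjcwwxbrzr" → prefix "sjcww" already present; 5 new (x, b, r, z, r)
  "sjcvmygu" → prefix "sjc" already present; 5 new (v, m, y, g, u)
  "sjckolifxod" → prefix "sjc" already present; 8 new (k, o, l, i, f, x, o, d)
  "sjcja" → prefix "sjc" already present; 2 new (j, a)
  "sjcuz" → prefix "sjc" already present; 2 new (u, z)
  "sjcqhkoqcl" → prefix "sjc" already present; 7 new (q, h, k, o, q, c, l)
  "sjczdcyrgpk" → prefix "sjc" already present; 8 new (z, d, c, y, r, g, p, k)
  "sjchlemsml" → prefix "sjc" already present; 7 new (h, l, e, m, s, m, l)
  "sjcvyzxyqus" → prefix "sjcv" already present; 7 new (y, z, x, y, q, u, s)
  "sjcfqasp" → prefix "sjc" already present; 5 new (f, q, a, s, p)
  "sjcjhorlslr" → prefix "sjcj" already present; 7 new (h, o, r, l, s, l, r)
  "sjcskiutmm" → prefix "sjc" already present; 7 new (s, k, i, u, t, m, m)
Total nodes = 10 + 5 + 5 + 5 + 5 + 8 + 2 + 2 + 7 + 8 + 7 + 7 + 5 + 7 + 7 = 90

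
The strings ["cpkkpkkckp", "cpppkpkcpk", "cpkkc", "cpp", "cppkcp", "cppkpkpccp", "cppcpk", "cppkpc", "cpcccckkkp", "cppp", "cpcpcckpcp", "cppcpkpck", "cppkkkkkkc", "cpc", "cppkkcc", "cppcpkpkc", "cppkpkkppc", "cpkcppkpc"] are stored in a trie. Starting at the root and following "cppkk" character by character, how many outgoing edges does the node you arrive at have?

2

The children of the "cppkk" node are the distinct next characters among strings starting with "cppkk".
Characters that immediately follow "cppkk" among the stored strings: {c, k}.
That node has 2 child edges.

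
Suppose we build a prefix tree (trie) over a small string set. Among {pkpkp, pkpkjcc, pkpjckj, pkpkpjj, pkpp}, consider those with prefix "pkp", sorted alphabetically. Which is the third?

pkpkp

DFS of the "pkp" subtree visits, in order: "pkpjckj", "pkpkjcc", "pkpkp", "pkpkpjj", "pkpp"
The 3rd is pkpkp.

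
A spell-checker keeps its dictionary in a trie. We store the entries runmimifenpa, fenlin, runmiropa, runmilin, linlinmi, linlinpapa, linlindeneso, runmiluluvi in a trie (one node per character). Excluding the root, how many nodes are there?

Trace insertions, counting only characters that open a new branch:
  "runmimifenpa" → 12 new (r, u, n, m, i, m, i, f, e, n, p, a)
  "fenlin" → 6 new (f, e, n, l, i, n)
  "runmiropa" → prefix "runmi" already present; 4 new (r, o, p, a)
  "runmilin" → prefix "runmi" already present; 3 new (l, i, n)
  "linlinmi" → 8 new (l, i, n, l, i, n, m, i)
  "linlinpapa" → prefix "linlin" already present; 4 new (p, a, p, a)
  "linlindeneso" → prefix "linlin" already present; 6 new (d, e, n, e, s, o)
  "runmiluluvi" → prefix "runmil" already present; 5 new (u, l, u, v, i)
Total nodes = 12 + 6 + 4 + 3 + 8 + 4 + 6 + 5 = 48

48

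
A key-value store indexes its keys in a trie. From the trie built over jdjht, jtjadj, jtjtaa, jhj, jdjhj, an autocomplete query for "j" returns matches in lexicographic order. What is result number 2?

DFS of the "j" subtree visits, in order: "jdjhj", "jdjht", "jhj", "jtjadj", "jtjtaa"
The 2nd is jdjht.

jdjht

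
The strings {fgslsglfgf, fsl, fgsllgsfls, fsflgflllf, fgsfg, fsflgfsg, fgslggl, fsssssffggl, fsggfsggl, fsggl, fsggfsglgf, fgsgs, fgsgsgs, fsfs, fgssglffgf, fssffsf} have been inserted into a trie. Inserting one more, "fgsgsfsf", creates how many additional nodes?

Walking "fgsgsfsf" from the root, the first 5 characters ("fgsgs") follow existing edges; "f" is the first miss.
Each of the 3 remaining characters creates one node.

3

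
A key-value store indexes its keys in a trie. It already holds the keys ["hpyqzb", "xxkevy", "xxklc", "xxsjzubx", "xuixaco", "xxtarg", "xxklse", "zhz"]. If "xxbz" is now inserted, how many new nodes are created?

2

Walking "xxbz" from the root, the first 2 characters ("xx") follow existing edges; "b" is the first miss.
New nodes needed: |"xxbz"| − 2 = 4 − 2 = 2.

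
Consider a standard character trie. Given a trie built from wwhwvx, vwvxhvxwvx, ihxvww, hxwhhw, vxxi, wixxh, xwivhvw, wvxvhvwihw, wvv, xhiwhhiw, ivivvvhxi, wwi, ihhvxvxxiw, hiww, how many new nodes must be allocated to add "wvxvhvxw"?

"wvxvhv" is already a path in the trie; the remaining "xw" must be added.
New nodes needed: |"wvxvhvxw"| − 6 = 8 − 6 = 2.

2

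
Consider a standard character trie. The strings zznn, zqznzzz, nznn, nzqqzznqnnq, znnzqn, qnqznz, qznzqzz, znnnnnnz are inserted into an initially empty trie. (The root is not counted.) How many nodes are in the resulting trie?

For each word, the new-node count is its length minus the longest prefix already in the trie:
  "zznn" → 4 new (z, z, n, n)
  "zqznzzz" → prefix "z" already present; 6 new (q, z, n, z, z, z)
  "nznn" → 4 new (n, z, n, n)
  "nzqqzznqnnq" → prefix "nz" already present; 9 new (q, q, z, z, n, q, n, n, q)
  "znnzqn" → prefix "z" already present; 5 new (n, n, z, q, n)
  "qnqznz" → 6 new (q, n, q, z, n, z)
  "qznzqzz" → prefix "q" already present; 6 new (z, n, z, q, z, z)
  "znnnnnnz" → prefix "znn" already present; 5 new (n, n, n, n, z)
Total nodes = 4 + 6 + 4 + 9 + 5 + 6 + 6 + 5 = 45

45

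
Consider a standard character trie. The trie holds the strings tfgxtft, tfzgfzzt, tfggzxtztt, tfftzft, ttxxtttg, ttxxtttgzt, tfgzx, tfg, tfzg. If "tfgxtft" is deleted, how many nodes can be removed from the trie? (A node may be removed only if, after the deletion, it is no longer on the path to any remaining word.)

Walk "tfgxtft" from the leaf back toward the root, removing each node that no remaining word uses.
The suffix "xtft" (4 nodes) is used only by "tfgxtft"; the node for "tfg" still has the child "g", so pruning stops there.
Nodes removed: 4

4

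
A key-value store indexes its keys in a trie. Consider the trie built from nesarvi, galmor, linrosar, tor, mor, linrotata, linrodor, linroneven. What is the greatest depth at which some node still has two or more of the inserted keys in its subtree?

5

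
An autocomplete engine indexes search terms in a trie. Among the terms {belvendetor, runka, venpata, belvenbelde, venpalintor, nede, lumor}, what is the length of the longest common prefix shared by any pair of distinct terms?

6

The deepest shared node is where two words last agree before diverging.
"belvenbelde" and "belvendetor" agree on "belven" (6 characters) before diverging; nothing deeper is shared.
Longest shared-prefix length: 6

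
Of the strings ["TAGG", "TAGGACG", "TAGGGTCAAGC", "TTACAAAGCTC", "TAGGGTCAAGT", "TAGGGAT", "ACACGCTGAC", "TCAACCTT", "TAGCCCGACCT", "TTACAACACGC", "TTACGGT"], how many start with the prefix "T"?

10

Walk to "T"; the words in its subtree are exactly those with that prefix.
Matches: "TAGCCCGACCT", "TAGG", "TAGGACG", "TAGGGAT", "TAGGGTCAAGC", "TAGGGTCAAGT", "TCAACCTT", "TTACAAAGCTC", "TTACAACACGC", "TTACGGT"
Count: 10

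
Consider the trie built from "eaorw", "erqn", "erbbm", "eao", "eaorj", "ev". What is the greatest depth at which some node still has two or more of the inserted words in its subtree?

4

The deepest shared node is where two words last agree before diverging.
"eaorj" and "eaorw" agree on "eaor" (4 characters) before diverging; nothing deeper is shared.
Longest shared-prefix length: 4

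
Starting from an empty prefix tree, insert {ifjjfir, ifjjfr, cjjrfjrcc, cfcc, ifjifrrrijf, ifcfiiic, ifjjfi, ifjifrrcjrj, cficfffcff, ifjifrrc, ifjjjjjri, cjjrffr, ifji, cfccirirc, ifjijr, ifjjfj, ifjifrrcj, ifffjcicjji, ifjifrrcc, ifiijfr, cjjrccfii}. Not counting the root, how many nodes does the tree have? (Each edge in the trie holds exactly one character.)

81

Trace insertions, counting only characters that open a new branch:
  "ifjjfir" → 7 new (i, f, j, j, f, i, r)
  "ifjjfr" → prefix "ifjjf" already present; 1 new (r)
  "cjjrfjrcc" → 9 new (c, j, j, r, f, j, r, c, c)
  "cfcc" → prefix "c" already present; 3 new (f, c, c)
  "ifjifrrrijf" → prefix "ifj" already present; 8 new (i, f, r, r, r, i, j, f)
  "ifcfiiic" → prefix "if" already present; 6 new (c, f, i, i, i, c)
  "ifjjfi" → prefix "ifjjfi" already present; 0 new (none)
  "ifjifrrcjrj" → prefix "ifjifrr" already present; 4 new (c, j, r, j)
  "cficfffcff" → prefix "cf" already present; 8 new (i, c, f, f, f, c, f, f)
  "ifjifrrc" → prefix "ifjifrrc" already present; 0 new (none)
  "ifjjjjjri" → prefix "ifjj" already present; 5 new (j, j, j, r, i)
  "cjjrffr" → prefix "cjjrf" already present; 2 new (f, r)
  "ifji" → prefix "ifji" already present; 0 new (none)
  "cfccirirc" → prefix "cfcc" already present; 5 new (i, r, i, r, c)
  "ifjijr" → prefix "ifji" already present; 2 new (j, r)
  "ifjjfj" → prefix "ifjjf" already present; 1 new (j)
  "ifjifrrcj" → prefix "ifjifrrcj" already present; 0 new (none)
  "ifffjcicjji" → prefix "if" already present; 9 new (f, f, j, c, i, c, j, j, i)
  "ifjifrrcc" → prefix "ifjifrrc" already present; 1 new (c)
  "ifiijfr" → prefix "if" already present; 5 new (i, i, j, f, r)
  "cjjrccfii" → prefix "cjjr" already present; 5 new (c, c, f, i, i)
Total nodes = 7 + 1 + 9 + 3 + 8 + 6 + 0 + 4 + 8 + 0 + 5 + 2 + 0 + 5 + 2 + 1 + 0 + 9 + 1 + 5 + 5 = 81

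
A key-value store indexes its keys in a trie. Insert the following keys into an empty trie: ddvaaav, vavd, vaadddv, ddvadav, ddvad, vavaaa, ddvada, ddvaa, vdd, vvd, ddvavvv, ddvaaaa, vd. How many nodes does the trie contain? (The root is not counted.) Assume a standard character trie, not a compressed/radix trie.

Trie structure (* marks end of a word):
(root)
├─ d
│  └─ d
│     └─ v
│        └─ a
│           ├─ a *
│           │  └─ a
│           │     ├─ a *
│           │     └─ v *
│           ├─ d *
│           │  └─ a *
│           │     └─ v *
│           └─ v
│              └─ v
│                 └─ v *
└─ v
   ├─ a
   │  ├─ a
   │  │  └─ d
   │  │     └─ d
   │  │        └─ d
   │  │           └─ v *
   │  └─ v
   │     ├─ a
   │     │  └─ a
   │     │     └─ a *
   │     └─ d *
   ├─ d *
   │  └─ d *
   └─ v
      └─ d *
Counting every labelled node above: 30.

30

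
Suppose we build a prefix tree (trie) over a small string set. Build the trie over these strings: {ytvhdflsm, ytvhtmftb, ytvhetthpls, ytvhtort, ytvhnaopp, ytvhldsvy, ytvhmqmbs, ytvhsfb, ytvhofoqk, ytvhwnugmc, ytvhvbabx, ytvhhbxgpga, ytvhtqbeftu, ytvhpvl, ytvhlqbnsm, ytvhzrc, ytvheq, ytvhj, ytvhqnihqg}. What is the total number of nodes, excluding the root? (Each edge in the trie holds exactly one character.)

90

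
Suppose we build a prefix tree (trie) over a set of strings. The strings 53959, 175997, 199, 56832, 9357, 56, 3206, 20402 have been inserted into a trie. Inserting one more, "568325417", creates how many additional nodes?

Walking "568325417" from the root, the first 5 characters ("56832") follow existing edges; "5" is the first miss.
Each of the 4 remaining characters creates one node.

4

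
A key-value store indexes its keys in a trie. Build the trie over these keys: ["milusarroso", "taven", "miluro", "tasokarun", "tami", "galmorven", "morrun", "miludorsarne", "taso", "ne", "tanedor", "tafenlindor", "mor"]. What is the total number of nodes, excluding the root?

Count nodes per top-level branch (shared prefixes stored once):
  'g'-branch (galmorven): 9 nodes
  'm'-branch (miludorsarne, miluro, milusarroso, mor, morrun): 26 nodes
  'n'-branch (ne): 2 nodes
  't'-branch (tafenlindor, tami, tanedor, taso, tasokarun, taven): 28 nodes
Sum: 65

65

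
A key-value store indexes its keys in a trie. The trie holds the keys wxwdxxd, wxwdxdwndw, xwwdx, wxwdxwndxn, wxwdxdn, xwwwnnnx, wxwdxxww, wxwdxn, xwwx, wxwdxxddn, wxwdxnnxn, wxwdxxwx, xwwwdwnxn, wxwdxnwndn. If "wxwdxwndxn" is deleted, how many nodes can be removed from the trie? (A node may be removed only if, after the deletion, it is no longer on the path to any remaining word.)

A node on "wxwdxwndxn"'s path can go only if nothing else ends at it or branches off below it.
The suffix "wndxn" (5 nodes) is used only by "wxwdxwndxn"; the node for "wxwdx" still has the child "x", so pruning stops there.
Nodes removed: 5

5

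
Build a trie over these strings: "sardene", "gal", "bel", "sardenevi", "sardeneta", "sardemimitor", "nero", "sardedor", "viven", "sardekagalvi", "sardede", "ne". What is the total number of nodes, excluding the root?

44

Count nodes per top-level branch (shared prefixes stored once):
  'b'-branch (bel): 3 nodes
  'g'-branch (gal): 3 nodes
  'n'-branch (ne, nero): 4 nodes
  's'-branch (sardede, sardedor, sardekagalvi, sardemimitor, sardene, sardeneta, sardenevi): 29 nodes
  'v'-branch (viven): 5 nodes
Sum: 44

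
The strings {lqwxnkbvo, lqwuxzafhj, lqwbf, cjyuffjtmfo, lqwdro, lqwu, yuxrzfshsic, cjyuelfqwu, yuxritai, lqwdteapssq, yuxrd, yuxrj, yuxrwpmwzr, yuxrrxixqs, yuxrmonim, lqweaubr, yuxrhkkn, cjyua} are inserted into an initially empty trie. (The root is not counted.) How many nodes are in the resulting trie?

89

Trace insertions, counting only characters that open a new branch:
  "lqwxnkbvo" → 9 new (l, q, w, x, n, k, b, v, o)
  "lqwuxzafhj" → prefix "lqw" already present; 7 new (u, x, z, a, f, h, j)
  "lqwbf" → prefix "lqw" already present; 2 new (b, f)
  "cjyuffjtmfo" → 11 new (c, j, y, u, f, f, j, t, m, f, o)
  "lqwdro" → prefix "lqw" already present; 3 new (d, r, o)
  "lqwu" → prefix "lqwu" already present; 0 new (none)
  "yuxrzfshsic" → 11 new (y, u, x, r, z, f, s, h, s, i, c)
  "cjyuelfqwu" → prefix "cjyu" already present; 6 new (e, l, f, q, w, u)
  "yuxritai" → prefix "yuxr" already present; 4 new (i, t, a, i)
  "lqwdteapssq" → prefix "lqwd" already present; 7 new (t, e, a, p, s, s, q)
  "yuxrd" → prefix "yuxr" already present; 1 new (d)
  "yuxrj" → prefix "yuxr" already present; 1 new (j)
  "yuxrwpmwzr" → prefix "yuxr" already present; 6 new (w, p, m, w, z, r)
  "yuxrrxixqs" → prefix "yuxr" already present; 6 new (r, x, i, x, q, s)
  "yuxrmonim" → prefix "yuxr" already present; 5 new (m, o, n, i, m)
  "lqweaubr" → prefix "lqw" already present; 5 new (e, a, u, b, r)
  "yuxrhkkn" → prefix "yuxr" already present; 4 new (h, k, k, n)
  "cjyua" → prefix "cjyu" already present; 1 new (a)
Total nodes = 9 + 7 + 2 + 11 + 3 + 0 + 11 + 6 + 4 + 7 + 1 + 1 + 6 + 6 + 5 + 5 + 4 + 1 = 89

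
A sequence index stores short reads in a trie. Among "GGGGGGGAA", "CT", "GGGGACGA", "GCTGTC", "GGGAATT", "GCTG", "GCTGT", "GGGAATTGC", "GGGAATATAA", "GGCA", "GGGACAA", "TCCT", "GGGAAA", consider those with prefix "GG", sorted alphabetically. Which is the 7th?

Words with prefix "GG", in lexicographic order: "GGCA", "GGGAAA", "GGGAATATAA", "GGGAATT", "GGGAATTGC", "GGGACAA", "GGGGACGA", "GGGGGGGAA"
Position 7: GGGGACGA

GGGGACGA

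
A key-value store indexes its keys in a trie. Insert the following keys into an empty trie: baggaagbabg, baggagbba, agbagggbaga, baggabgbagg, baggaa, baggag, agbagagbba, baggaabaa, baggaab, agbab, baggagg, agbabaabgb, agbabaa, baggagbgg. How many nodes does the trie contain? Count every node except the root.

49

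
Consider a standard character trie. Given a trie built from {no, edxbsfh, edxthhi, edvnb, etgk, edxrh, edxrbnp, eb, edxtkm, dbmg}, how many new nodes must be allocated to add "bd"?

Nothing in the trie begins with "b"; the whole of "bd" is new.
2 − 0 = 2 new nodes.

2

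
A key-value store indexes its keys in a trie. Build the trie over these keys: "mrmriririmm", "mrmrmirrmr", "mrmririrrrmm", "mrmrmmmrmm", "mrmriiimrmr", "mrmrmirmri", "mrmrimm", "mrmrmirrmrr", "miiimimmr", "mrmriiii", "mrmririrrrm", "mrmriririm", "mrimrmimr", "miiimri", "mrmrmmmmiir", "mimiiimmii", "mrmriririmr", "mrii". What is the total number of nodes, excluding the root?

70

Insert word by word; a character creates a node only if that edge doesn't already exist:
  "mrmriririmm" → 11 new (m, r, m, r, i, r, i, r, i, m, m)
  "mrmrmirrmr" → prefix "mrmr" already present; 6 new (m, i, r, r, m, r)
  "mrmririrrrmm" → prefix "mrmririr" already present; 4 new (r, r, m, m)
  "mrmrmmmrmm" → prefix "mrmrm" already present; 5 new (m, m, r, m, m)
  "mrmriiimrmr" → prefix "mrmri" already present; 6 new (i, i, m, r, m, r)
  "mrmrmirmri" → prefix "mrmrmir" already present; 3 new (m, r, i)
  "mrmrimm" → prefix "mrmri" already present; 2 new (m, m)
  "mrmrmirrmrr" → prefix "mrmrmirrmr" already present; 1 new (r)
  "miiimimmr" → prefix "m" already present; 8 new (i, i, i, m, i, m, m, r)
  "mrmriiii" → prefix "mrmriii" already present; 1 new (i)
  "mrmririrrrm" → prefix "mrmririrrrm" already present; 0 new (none)
  "mrmriririm" → prefix "mrmriririm" already present; 0 new (none)
  "mrimrmimr" → prefix "mr" already present; 7 new (i, m, r, m, i, m, r)
  "miiimri" → prefix "miiim" already present; 2 new (r, i)
  "mrmrmmmmiir" → prefix "mrmrmmm" already present; 4 new (m, i, i, r)
  "mimiiimmii" → prefix "mi" already present; 8 new (m, i, i, i, m, m, i, i)
  "mrmriririmr" → prefix "mrmriririm" already present; 1 new (r)
  "mrii" → prefix "mri" already present; 1 new (i)
Total nodes = 11 + 6 + 4 + 5 + 6 + 3 + 2 + 1 + 8 + 1 + 0 + 0 + 7 + 2 + 4 + 8 + 1 + 1 = 70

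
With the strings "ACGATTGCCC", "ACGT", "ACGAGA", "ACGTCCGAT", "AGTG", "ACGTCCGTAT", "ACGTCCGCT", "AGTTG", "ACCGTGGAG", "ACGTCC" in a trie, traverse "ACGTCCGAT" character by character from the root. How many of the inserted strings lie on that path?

3

Traverse "ACGTCCGAT" character by character; count nodes along the way that are marked as word ends.
Prefixes of the query that are stored words: "ACGT", "ACGTCC", "ACGTCCGAT"
Count: 3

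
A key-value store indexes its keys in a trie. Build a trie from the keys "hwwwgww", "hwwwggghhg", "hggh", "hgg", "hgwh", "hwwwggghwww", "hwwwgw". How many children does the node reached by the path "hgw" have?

The children of the "hgw" node are the distinct next characters among strings starting with "hgw".
Characters that immediately follow "hgw" among the stored strings: {h}.
That node has 1 child edge.

1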